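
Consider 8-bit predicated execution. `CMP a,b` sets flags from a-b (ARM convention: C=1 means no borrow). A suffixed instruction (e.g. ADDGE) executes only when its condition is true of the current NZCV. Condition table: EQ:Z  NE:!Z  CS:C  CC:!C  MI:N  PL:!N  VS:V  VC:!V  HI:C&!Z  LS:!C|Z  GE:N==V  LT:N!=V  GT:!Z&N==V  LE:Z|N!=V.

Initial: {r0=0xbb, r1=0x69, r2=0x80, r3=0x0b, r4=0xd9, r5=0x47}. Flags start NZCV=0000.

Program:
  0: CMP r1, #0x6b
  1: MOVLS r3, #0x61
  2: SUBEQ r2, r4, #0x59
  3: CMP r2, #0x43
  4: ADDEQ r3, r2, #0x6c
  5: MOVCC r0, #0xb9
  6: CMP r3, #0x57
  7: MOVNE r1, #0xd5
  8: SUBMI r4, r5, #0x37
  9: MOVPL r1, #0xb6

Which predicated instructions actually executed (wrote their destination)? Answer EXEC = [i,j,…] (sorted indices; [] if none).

0: ✓ CMP  NZCV=1000
1: ✓ MOVLS  r3←0x61
2: · SUBEQ
3: ✓ CMP  NZCV=0011
4: · ADDEQ
5: · MOVCC
6: ✓ CMP  NZCV=0010
7: ✓ MOVNE  r1←0xd5
8: · SUBMI
9: ✓ MOVPL  r1←0xb6

EXEC = [1,7,9]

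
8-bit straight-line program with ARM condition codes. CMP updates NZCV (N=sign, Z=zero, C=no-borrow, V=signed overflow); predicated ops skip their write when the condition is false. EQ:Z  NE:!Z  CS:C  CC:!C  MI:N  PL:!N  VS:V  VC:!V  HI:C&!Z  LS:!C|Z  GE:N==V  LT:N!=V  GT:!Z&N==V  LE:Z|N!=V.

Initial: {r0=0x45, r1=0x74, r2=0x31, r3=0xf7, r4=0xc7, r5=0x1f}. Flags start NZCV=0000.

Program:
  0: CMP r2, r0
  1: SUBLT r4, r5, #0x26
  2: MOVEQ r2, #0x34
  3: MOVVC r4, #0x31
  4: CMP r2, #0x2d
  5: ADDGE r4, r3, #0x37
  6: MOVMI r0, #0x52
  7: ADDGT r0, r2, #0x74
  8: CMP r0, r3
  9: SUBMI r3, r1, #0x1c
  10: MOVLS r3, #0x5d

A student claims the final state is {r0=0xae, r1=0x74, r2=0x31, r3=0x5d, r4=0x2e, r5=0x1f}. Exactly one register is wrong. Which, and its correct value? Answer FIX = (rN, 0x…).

0: ✓ CMP  NZCV=1000
1: ✓ SUBLT  r4←0xf9
2: · MOVEQ
3: ✓ MOVVC  r4←0x31
4: ✓ CMP  NZCV=0010
5: ✓ ADDGE  r4←0x2e
6: · MOVMI
7: ✓ ADDGT  r0←0xa5
8: ✓ CMP  NZCV=1000
9: ✓ SUBMI  r3←0x58
10: ✓ MOVLS  r3←0x5d

FIX = (r0, 0xa5)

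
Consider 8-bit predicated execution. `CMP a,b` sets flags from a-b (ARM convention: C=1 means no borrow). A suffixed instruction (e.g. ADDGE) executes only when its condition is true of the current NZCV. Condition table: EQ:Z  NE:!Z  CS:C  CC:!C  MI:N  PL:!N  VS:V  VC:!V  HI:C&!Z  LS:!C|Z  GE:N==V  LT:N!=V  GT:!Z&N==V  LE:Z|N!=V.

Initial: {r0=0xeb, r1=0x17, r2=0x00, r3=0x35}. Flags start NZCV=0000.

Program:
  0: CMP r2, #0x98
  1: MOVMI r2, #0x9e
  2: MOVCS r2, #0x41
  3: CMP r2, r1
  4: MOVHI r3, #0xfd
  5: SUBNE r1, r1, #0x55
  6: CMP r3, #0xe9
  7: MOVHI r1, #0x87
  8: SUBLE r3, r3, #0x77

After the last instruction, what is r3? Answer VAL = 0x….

VAL = 0x35

[0] flags=0000 → (cmp)
[1] flags=0000 MI?F → skip
[2] flags=0000 CS?F → skip
[3] flags=1000 → (cmp)
[4] flags=1000 HI?F → skip
[5] flags=1000 NE?T → r1=0xc2
[6] flags=0000 → (cmp)
[7] flags=0000 HI?F → skip
[8] flags=0000 LE?F → skip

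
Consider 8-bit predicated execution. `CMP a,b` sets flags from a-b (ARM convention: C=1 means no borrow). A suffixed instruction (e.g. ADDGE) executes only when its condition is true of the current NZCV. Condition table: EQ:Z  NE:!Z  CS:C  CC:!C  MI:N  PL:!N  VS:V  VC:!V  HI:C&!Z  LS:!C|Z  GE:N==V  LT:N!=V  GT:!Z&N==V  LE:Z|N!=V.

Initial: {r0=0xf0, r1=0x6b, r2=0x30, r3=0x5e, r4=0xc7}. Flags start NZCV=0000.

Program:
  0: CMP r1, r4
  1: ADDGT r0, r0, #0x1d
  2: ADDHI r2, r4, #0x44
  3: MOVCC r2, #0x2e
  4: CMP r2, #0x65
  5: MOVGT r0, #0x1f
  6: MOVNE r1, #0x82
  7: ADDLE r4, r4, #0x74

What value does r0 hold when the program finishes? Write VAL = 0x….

VAL = 0x0d

0: ✓ CMP  NZCV=1001
1: ✓ ADDGT  r0←0x0d
2: · ADDHI
3: ✓ MOVCC  r2←0x2e
4: ✓ CMP  NZCV=1000
5: · MOVGT
6: ✓ MOVNE  r1←0x82
7: ✓ ADDLE  r4←0x3b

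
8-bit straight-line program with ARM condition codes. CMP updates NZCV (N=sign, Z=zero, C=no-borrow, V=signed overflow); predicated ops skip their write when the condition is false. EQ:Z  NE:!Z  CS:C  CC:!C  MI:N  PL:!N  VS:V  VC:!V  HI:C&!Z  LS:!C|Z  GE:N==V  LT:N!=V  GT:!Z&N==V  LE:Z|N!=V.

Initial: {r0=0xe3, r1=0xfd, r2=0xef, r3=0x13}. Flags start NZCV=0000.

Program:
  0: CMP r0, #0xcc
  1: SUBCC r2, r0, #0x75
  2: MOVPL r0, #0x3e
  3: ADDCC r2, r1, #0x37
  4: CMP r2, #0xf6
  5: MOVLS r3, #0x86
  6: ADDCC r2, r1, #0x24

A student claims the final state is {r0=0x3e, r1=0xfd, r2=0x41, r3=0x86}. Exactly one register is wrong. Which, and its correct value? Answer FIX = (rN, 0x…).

0: ✓ CMP  NZCV=0010
1: · SUBCC
2: ✓ MOVPL  r0←0x3e
3: · ADDCC
4: ✓ CMP  NZCV=1000
5: ✓ MOVLS  r3←0x86
6: ✓ ADDCC  r2←0x21

FIX = (r2, 0x21)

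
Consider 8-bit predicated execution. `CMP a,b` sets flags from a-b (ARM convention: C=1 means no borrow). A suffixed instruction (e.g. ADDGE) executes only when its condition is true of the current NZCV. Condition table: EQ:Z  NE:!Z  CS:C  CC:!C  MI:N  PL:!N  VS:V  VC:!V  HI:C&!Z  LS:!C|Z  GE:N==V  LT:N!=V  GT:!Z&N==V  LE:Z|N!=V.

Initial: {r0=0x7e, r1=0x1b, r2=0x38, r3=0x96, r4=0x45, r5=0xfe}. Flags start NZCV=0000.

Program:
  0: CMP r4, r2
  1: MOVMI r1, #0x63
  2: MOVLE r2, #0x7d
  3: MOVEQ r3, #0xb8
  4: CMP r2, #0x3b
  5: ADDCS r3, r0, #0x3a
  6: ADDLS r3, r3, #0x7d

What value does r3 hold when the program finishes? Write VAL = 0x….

VAL = 0x13

0: ✓ CMP  NZCV=0010
1: · MOVMI
2: · MOVLE
3: · MOVEQ
4: ✓ CMP  NZCV=1000
5: · ADDCS
6: ✓ ADDLS  r3←0x13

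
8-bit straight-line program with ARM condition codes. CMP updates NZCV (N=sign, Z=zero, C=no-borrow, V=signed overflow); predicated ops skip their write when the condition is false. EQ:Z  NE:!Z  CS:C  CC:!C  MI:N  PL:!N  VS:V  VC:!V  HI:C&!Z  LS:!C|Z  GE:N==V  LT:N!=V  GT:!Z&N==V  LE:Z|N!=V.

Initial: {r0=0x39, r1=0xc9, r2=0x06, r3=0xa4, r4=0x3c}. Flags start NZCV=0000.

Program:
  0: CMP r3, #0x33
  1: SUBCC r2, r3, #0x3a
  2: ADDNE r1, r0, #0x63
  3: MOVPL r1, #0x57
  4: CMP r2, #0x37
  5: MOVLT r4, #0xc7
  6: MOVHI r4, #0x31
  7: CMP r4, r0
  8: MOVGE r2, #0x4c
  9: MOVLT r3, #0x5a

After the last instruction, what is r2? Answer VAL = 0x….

[0] flags=0011 → (cmp)
[1] flags=0011 CC?F → skip
[2] flags=0011 NE?T → r1=0x9c
[3] flags=0011 PL?T → r1=0x57
[4] flags=1000 → (cmp)
[5] flags=1000 LT?T → r4=0xc7
[6] flags=1000 HI?F → skip
[7] flags=1010 → (cmp)
[8] flags=1010 GE?F → skip
[9] flags=1010 LT?T → r3=0x5a

VAL = 0x06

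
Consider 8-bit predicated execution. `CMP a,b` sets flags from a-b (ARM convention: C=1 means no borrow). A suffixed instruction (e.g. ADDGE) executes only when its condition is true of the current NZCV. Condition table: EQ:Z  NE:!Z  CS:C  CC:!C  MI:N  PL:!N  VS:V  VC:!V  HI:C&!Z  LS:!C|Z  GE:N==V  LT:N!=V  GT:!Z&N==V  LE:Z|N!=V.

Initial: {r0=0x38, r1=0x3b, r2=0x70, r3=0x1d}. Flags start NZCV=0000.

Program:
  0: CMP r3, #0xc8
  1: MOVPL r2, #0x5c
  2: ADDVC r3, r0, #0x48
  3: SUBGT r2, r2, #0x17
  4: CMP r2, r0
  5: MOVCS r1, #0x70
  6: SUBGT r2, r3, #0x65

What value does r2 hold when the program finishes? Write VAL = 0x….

0: ✓ CMP  NZCV=0000
1: ✓ MOVPL  r2←0x5c
2: ✓ ADDVC  r3←0x80
3: ✓ SUBGT  r2←0x45
4: ✓ CMP  NZCV=0010
5: ✓ MOVCS  r1←0x70
6: ✓ SUBGT  r2←0x1b

VAL = 0x1b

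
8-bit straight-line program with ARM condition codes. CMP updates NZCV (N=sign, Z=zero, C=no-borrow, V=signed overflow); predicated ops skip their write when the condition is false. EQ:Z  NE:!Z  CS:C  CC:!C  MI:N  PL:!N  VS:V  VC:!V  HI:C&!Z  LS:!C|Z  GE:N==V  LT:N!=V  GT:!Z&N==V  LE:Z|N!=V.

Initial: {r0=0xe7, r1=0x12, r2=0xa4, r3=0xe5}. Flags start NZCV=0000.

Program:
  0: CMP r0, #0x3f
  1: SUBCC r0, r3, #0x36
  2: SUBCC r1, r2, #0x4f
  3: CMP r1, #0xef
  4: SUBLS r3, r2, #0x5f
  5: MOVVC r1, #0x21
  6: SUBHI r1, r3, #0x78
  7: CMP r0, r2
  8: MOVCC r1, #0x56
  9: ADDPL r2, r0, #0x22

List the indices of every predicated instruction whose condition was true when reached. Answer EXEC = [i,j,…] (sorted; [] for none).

EXEC = [4,5,9]

[0] flags=1010 → (cmp)
[1] flags=1010 CC?F → skip
[2] flags=1010 CC?F → skip
[3] flags=0000 → (cmp)
[4] flags=0000 LS?T → r3=0x45
[5] flags=0000 VC?T → r1=0x21
[6] flags=0000 HI?F → skip
[7] flags=0010 → (cmp)
[8] flags=0010 CC?F → skip
[9] flags=0010 PL?T → r2=0x09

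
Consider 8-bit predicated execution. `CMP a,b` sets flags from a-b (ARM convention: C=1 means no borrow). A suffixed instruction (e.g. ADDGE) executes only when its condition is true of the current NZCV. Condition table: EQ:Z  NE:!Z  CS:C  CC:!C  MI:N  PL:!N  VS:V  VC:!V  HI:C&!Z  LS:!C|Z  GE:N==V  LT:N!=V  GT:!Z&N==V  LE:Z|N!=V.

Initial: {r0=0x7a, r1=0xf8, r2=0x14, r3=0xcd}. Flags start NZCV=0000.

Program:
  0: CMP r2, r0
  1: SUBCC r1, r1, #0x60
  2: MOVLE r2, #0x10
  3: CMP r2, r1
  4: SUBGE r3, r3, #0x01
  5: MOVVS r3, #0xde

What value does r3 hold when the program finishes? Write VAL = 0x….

VAL = 0xcc

[0] flags=1000 → (cmp)
[1] flags=1000 CC?T → r1=0x98
[2] flags=1000 LE?T → r2=0x10
[3] flags=0000 → (cmp)
[4] flags=0000 GE?T → r3=0xcc
[5] flags=0000 VS?F → skip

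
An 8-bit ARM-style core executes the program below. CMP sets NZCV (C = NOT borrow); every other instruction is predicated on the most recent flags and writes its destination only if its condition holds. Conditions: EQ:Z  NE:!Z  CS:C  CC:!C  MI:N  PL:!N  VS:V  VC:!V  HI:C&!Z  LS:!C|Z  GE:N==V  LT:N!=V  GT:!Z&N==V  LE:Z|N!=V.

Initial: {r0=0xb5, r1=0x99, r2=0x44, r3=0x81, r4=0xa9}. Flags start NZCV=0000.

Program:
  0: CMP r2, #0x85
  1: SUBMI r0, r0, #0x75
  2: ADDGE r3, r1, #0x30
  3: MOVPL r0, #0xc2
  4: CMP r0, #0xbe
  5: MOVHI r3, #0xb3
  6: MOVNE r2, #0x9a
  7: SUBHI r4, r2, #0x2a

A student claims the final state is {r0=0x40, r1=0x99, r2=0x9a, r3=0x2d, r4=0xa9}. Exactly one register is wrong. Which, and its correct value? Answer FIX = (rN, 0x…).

FIX = (r3, 0xc9)

0: ✓ CMP  NZCV=1001
1: ✓ SUBMI  r0←0x40
2: ✓ ADDGE  r3←0xc9
3: · MOVPL
4: ✓ CMP  NZCV=1001
5: · MOVHI
6: ✓ MOVNE  r2←0x9a
7: · SUBHI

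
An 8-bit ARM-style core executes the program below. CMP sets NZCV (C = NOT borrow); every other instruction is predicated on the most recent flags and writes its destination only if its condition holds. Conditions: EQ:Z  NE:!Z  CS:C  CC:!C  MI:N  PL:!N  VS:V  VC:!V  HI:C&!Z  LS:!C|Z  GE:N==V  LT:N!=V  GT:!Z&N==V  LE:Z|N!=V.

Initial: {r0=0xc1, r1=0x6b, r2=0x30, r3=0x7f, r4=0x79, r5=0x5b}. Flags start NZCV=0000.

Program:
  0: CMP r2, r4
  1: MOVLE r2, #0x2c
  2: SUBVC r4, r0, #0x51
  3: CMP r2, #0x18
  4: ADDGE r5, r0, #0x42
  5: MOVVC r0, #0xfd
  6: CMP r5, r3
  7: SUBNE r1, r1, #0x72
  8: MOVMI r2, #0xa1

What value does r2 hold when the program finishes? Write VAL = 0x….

VAL = 0xa1

[0] flags=1000 → (cmp)
[1] flags=1000 LE?T → r2=0x2c
[2] flags=1000 VC?T → r4=0x70
[3] flags=0010 → (cmp)
[4] flags=0010 GE?T → r5=0x03
[5] flags=0010 VC?T → r0=0xfd
[6] flags=1000 → (cmp)
[7] flags=1000 NE?T → r1=0xf9
[8] flags=1000 MI?T → r2=0xa1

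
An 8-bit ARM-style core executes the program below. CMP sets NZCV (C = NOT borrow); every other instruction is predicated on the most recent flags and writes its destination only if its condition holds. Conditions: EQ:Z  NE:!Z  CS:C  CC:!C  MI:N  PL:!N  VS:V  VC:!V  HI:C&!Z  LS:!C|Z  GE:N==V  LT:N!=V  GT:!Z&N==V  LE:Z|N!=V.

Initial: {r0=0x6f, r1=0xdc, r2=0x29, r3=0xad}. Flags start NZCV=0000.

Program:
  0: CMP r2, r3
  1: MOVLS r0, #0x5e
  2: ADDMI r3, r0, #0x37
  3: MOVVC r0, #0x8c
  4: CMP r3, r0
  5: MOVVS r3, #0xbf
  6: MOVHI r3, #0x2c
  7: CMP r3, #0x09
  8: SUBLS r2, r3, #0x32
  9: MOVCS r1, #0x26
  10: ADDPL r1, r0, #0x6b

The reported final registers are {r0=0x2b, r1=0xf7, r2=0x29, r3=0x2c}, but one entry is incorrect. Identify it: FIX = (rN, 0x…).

0: ✓ CMP  NZCV=0000
1: ✓ MOVLS  r0←0x5e
2: · ADDMI
3: ✓ MOVVC  r0←0x8c
4: ✓ CMP  NZCV=0010
5: · MOVVS
6: ✓ MOVHI  r3←0x2c
7: ✓ CMP  NZCV=0010
8: · SUBLS
9: ✓ MOVCS  r1←0x26
10: ✓ ADDPL  r1←0xf7

FIX = (r0, 0x8c)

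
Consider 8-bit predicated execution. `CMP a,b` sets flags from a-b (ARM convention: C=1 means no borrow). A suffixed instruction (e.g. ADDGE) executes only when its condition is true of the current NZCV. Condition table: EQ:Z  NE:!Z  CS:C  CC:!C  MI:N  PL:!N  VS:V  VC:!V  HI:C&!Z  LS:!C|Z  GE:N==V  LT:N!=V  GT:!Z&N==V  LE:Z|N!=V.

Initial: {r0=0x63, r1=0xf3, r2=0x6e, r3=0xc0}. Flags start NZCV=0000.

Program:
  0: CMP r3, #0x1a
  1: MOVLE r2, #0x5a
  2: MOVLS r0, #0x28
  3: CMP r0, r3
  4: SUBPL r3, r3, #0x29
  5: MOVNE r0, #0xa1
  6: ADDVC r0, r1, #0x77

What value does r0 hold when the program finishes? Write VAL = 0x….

0: ✓ CMP  NZCV=1010
1: ✓ MOVLE  r2←0x5a
2: · MOVLS
3: ✓ CMP  NZCV=1001
4: · SUBPL
5: ✓ MOVNE  r0←0xa1
6: · ADDVC

VAL = 0xa1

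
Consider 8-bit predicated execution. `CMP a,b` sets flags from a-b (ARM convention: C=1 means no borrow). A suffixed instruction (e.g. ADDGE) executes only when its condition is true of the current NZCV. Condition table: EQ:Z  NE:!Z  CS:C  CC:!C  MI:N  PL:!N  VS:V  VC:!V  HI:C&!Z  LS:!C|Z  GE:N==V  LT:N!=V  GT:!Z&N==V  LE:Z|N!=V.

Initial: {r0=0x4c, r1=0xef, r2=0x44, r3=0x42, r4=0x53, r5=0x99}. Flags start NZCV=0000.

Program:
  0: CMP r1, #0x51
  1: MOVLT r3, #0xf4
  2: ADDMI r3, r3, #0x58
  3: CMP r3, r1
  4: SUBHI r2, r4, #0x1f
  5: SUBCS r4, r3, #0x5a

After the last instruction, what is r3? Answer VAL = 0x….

VAL = 0x4c

[0] flags=1010 → (cmp)
[1] flags=1010 LT?T → r3=0xf4
[2] flags=1010 MI?T → r3=0x4c
[3] flags=0000 → (cmp)
[4] flags=0000 HI?F → skip
[5] flags=0000 CS?F → skip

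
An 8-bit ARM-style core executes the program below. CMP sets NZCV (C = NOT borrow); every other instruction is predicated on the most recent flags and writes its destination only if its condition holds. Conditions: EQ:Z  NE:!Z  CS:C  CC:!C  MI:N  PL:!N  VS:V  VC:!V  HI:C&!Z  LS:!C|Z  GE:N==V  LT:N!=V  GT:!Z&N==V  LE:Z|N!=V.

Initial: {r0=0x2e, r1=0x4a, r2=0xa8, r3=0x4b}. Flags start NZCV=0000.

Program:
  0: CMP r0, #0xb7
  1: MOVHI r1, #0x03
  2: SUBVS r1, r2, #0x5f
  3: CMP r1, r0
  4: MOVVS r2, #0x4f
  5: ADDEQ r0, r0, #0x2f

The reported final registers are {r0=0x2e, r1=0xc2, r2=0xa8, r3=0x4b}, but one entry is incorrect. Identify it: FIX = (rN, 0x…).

0: ✓ CMP  NZCV=0000
1: · MOVHI
2: · SUBVS
3: ✓ CMP  NZCV=0010
4: · MOVVS
5: · ADDEQ

FIX = (r1, 0x4a)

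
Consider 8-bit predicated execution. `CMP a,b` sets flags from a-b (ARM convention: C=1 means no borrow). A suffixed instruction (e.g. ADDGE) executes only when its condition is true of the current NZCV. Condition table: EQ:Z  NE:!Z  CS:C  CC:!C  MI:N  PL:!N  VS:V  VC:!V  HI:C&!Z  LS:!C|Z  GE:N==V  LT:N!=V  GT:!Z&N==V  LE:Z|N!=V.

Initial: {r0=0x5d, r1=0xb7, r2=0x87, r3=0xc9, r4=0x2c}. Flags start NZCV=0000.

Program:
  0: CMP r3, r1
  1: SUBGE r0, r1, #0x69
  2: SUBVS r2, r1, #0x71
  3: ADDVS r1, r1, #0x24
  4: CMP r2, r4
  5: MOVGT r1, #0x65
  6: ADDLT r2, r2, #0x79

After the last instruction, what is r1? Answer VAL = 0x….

VAL = 0xb7

[0] flags=0010 → (cmp)
[1] flags=0010 GE?T → r0=0x4e
[2] flags=0010 VS?F → skip
[3] flags=0010 VS?F → skip
[4] flags=0011 → (cmp)
[5] flags=0011 GT?F → skip
[6] flags=0011 LT?T → r2=0x00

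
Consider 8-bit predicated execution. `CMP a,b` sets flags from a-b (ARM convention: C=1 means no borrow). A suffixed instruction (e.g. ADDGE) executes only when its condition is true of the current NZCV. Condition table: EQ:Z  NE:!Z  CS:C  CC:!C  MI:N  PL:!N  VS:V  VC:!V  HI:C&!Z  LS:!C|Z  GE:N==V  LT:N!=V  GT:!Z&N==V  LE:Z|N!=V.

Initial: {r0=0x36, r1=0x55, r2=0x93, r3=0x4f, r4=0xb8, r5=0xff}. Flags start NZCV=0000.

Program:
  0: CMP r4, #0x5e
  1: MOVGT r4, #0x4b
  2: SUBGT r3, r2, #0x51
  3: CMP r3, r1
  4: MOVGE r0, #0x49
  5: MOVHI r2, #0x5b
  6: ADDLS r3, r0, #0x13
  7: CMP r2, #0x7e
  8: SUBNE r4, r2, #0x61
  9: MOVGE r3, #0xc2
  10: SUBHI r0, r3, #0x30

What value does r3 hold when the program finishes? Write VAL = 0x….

VAL = 0x49

[0] flags=0011 → (cmp)
[1] flags=0011 GT?F → skip
[2] flags=0011 GT?F → skip
[3] flags=1000 → (cmp)
[4] flags=1000 GE?F → skip
[5] flags=1000 HI?F → skip
[6] flags=1000 LS?T → r3=0x49
[7] flags=0011 → (cmp)
[8] flags=0011 NE?T → r4=0x32
[9] flags=0011 GE?F → skip
[10] flags=0011 HI?T → r0=0x19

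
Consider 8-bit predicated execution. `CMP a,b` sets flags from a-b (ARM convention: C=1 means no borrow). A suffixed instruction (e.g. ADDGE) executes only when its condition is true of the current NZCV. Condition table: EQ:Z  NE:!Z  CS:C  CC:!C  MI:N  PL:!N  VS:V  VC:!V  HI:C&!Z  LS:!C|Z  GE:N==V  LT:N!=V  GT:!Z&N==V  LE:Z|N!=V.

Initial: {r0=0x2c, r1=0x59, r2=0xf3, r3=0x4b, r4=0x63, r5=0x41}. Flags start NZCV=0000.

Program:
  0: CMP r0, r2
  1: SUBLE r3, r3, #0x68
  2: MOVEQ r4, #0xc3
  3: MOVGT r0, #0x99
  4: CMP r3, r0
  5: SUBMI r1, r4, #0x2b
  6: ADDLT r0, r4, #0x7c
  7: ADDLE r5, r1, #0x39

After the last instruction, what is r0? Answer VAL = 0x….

VAL = 0x99

0: ✓ CMP  NZCV=0000
1: · SUBLE
2: · MOVEQ
3: ✓ MOVGT  r0←0x99
4: ✓ CMP  NZCV=1001
5: ✓ SUBMI  r1←0x38
6: · ADDLT
7: · ADDLE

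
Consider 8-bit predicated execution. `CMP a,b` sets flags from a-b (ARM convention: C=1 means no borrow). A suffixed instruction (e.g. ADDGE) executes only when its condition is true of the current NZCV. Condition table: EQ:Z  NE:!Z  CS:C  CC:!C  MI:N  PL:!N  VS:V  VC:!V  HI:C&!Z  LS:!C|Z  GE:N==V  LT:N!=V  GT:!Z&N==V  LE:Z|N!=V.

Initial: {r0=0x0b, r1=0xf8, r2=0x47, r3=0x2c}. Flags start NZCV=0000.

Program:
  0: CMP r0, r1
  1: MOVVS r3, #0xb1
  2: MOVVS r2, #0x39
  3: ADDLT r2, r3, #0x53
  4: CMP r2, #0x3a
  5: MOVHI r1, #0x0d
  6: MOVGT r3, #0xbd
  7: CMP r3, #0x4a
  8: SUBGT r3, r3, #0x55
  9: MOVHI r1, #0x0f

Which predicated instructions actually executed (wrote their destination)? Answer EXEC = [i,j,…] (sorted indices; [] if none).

[0] flags=0000 → (cmp)
[1] flags=0000 VS?F → skip
[2] flags=0000 VS?F → skip
[3] flags=0000 LT?F → skip
[4] flags=0010 → (cmp)
[5] flags=0010 HI?T → r1=0x0d
[6] flags=0010 GT?T → r3=0xbd
[7] flags=0011 → (cmp)
[8] flags=0011 GT?F → skip
[9] flags=0011 HI?T → r1=0x0f

EXEC = [5,6,9]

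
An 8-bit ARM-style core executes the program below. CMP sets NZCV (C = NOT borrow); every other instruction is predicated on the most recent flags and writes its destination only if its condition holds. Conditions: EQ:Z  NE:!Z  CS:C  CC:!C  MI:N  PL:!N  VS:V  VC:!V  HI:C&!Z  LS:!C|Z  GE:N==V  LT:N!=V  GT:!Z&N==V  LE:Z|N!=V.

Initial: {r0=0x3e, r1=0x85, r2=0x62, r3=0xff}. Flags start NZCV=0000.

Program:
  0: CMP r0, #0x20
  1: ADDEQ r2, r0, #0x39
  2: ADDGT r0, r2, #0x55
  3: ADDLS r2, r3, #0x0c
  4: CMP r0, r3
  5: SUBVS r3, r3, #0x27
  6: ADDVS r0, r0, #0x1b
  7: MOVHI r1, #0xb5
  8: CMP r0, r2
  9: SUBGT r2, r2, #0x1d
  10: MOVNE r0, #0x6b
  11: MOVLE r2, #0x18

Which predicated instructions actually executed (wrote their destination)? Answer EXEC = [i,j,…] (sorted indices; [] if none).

EXEC = [2,10,11]

0: ✓ CMP  NZCV=0010
1: · ADDEQ
2: ✓ ADDGT  r0←0xb7
3: · ADDLS
4: ✓ CMP  NZCV=1000
5: · SUBVS
6: · ADDVS
7: · MOVHI
8: ✓ CMP  NZCV=0011
9: · SUBGT
10: ✓ MOVNE  r0←0x6b
11: ✓ MOVLE  r2←0x18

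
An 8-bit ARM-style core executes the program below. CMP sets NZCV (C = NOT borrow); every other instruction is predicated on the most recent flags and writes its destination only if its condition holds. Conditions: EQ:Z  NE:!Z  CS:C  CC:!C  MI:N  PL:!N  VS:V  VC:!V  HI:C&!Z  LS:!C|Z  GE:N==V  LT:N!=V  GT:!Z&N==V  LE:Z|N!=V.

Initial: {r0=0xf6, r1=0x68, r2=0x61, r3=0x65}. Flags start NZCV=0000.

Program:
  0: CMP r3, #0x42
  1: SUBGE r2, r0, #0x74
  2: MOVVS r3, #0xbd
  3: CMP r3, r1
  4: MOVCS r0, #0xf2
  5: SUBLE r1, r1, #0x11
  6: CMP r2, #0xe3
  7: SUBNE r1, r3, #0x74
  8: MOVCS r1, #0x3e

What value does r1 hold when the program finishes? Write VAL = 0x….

VAL = 0xf1

0: ✓ CMP  NZCV=0010
1: ✓ SUBGE  r2←0x82
2: · MOVVS
3: ✓ CMP  NZCV=1000
4: · MOVCS
5: ✓ SUBLE  r1←0x57
6: ✓ CMP  NZCV=1000
7: ✓ SUBNE  r1←0xf1
8: · MOVCS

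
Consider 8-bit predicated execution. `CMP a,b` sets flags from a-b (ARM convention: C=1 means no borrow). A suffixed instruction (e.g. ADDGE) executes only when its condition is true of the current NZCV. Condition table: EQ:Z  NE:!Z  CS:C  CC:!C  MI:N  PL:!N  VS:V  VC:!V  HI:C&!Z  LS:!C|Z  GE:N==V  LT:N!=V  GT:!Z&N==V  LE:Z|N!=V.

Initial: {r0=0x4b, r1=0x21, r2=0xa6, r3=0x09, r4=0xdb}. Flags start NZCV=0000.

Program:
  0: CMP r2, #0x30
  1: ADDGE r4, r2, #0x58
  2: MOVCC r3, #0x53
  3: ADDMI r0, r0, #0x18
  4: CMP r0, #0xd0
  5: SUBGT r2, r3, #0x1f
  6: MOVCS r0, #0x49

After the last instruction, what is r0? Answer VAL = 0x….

0: ✓ CMP  NZCV=0011
1: · ADDGE
2: · MOVCC
3: · ADDMI
4: ✓ CMP  NZCV=0000
5: ✓ SUBGT  r2←0xea
6: · MOVCS

VAL = 0x4b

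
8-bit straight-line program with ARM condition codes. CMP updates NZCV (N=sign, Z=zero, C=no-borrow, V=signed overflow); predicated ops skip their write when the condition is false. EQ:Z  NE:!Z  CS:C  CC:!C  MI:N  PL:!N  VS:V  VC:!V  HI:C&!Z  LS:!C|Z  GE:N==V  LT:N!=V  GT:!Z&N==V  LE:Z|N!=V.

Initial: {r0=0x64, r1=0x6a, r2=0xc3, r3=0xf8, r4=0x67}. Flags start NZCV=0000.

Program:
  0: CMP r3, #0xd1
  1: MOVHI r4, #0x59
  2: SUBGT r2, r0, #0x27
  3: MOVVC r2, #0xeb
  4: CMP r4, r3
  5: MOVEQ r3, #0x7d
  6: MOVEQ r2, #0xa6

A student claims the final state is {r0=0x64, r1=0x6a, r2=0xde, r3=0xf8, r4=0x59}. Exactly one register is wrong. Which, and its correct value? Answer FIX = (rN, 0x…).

FIX = (r2, 0xeb)

[0] flags=0010 → (cmp)
[1] flags=0010 HI?T → r4=0x59
[2] flags=0010 GT?T → r2=0x3d
[3] flags=0010 VC?T → r2=0xeb
[4] flags=0000 → (cmp)
[5] flags=0000 EQ?F → skip
[6] flags=0000 EQ?F → skip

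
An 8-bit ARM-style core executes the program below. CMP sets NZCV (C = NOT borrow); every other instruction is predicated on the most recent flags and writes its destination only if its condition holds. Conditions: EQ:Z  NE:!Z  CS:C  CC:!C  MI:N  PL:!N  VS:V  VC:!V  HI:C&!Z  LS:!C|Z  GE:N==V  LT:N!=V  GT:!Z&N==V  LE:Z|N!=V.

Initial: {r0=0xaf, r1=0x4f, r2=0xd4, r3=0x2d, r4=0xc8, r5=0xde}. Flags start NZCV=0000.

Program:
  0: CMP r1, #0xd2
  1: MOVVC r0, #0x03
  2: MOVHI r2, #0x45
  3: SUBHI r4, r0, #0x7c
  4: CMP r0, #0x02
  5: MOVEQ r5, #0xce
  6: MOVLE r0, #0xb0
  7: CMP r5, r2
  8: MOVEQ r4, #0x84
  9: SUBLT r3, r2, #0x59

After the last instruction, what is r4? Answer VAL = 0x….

[0] flags=0000 → (cmp)
[1] flags=0000 VC?T → r0=0x03
[2] flags=0000 HI?F → skip
[3] flags=0000 HI?F → skip
[4] flags=0010 → (cmp)
[5] flags=0010 EQ?F → skip
[6] flags=0010 LE?F → skip
[7] flags=0010 → (cmp)
[8] flags=0010 EQ?F → skip
[9] flags=0010 LT?F → skip

VAL = 0xc8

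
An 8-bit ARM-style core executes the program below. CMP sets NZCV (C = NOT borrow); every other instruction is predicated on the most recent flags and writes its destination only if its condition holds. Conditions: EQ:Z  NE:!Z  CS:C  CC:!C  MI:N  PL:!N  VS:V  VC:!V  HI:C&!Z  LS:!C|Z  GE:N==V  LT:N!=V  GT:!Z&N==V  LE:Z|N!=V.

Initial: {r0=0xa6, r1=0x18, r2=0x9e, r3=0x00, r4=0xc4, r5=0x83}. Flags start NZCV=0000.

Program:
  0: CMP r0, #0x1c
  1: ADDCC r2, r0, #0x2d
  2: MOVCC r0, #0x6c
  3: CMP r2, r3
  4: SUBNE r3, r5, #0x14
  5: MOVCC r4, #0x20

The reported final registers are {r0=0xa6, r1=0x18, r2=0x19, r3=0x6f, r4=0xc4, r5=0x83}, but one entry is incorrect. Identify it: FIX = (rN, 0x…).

[0] flags=1010 → (cmp)
[1] flags=1010 CC?F → skip
[2] flags=1010 CC?F → skip
[3] flags=1010 → (cmp)
[4] flags=1010 NE?T → r3=0x6f
[5] flags=1010 CC?F → skip

FIX = (r2, 0x9e)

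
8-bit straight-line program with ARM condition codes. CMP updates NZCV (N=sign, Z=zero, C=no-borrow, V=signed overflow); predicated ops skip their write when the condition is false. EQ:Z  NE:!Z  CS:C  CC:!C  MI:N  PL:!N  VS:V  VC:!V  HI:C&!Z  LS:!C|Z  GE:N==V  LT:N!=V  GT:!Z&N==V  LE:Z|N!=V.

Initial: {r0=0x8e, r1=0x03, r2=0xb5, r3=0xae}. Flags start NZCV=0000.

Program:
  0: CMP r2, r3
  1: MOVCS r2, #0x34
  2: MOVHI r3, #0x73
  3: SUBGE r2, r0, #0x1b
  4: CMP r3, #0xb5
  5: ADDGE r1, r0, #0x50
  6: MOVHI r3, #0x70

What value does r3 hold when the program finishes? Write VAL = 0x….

VAL = 0x73

0: ✓ CMP  NZCV=0010
1: ✓ MOVCS  r2←0x34
2: ✓ MOVHI  r3←0x73
3: ✓ SUBGE  r2←0x73
4: ✓ CMP  NZCV=1001
5: ✓ ADDGE  r1←0xde
6: · MOVHI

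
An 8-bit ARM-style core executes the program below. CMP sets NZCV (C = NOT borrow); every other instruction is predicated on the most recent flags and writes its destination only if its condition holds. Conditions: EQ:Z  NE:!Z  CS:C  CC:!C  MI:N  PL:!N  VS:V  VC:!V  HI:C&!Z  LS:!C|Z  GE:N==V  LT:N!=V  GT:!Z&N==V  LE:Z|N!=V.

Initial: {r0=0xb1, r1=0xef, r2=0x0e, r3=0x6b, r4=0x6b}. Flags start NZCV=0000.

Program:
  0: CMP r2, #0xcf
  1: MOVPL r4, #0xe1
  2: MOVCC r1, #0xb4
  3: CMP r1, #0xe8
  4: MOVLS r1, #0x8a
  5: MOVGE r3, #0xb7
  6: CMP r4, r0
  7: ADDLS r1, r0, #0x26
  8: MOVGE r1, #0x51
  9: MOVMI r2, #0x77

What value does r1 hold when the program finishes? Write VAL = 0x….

VAL = 0x51

0: ✓ CMP  NZCV=0000
1: ✓ MOVPL  r4←0xe1
2: ✓ MOVCC  r1←0xb4
3: ✓ CMP  NZCV=1000
4: ✓ MOVLS  r1←0x8a
5: · MOVGE
6: ✓ CMP  NZCV=0010
7: · ADDLS
8: ✓ MOVGE  r1←0x51
9: · MOVMI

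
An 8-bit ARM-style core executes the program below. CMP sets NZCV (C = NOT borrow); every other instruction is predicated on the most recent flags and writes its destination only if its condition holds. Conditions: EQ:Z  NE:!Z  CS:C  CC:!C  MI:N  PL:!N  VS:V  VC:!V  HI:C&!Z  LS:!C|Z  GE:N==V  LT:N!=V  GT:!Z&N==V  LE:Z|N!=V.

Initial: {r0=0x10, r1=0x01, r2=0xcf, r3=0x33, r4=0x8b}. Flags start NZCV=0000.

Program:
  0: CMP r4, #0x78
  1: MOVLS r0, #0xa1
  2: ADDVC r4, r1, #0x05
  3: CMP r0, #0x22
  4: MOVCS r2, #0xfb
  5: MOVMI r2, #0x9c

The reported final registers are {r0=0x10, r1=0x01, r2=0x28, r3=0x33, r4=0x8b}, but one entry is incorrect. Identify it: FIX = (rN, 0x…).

[0] flags=0011 → (cmp)
[1] flags=0011 LS?F → skip
[2] flags=0011 VC?F → skip
[3] flags=1000 → (cmp)
[4] flags=1000 CS?F → skip
[5] flags=1000 MI?T → r2=0x9c

FIX = (r2, 0x9c)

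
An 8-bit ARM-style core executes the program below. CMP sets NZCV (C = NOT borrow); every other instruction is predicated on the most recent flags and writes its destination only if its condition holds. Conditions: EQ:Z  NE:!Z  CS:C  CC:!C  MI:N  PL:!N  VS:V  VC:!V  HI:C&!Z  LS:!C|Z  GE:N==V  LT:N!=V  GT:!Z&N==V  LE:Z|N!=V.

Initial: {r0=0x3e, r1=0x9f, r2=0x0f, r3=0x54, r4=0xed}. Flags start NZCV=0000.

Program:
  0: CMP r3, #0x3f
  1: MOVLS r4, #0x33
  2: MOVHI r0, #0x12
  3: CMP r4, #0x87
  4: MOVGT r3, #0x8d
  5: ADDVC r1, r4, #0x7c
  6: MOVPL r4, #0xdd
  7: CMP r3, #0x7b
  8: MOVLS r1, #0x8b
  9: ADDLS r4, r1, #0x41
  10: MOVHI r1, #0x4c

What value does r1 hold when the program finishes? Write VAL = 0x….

VAL = 0x4c

[0] flags=0010 → (cmp)
[1] flags=0010 LS?F → skip
[2] flags=0010 HI?T → r0=0x12
[3] flags=0010 → (cmp)
[4] flags=0010 GT?T → r3=0x8d
[5] flags=0010 VC?T → r1=0x69
[6] flags=0010 PL?T → r4=0xdd
[7] flags=0011 → (cmp)
[8] flags=0011 LS?F → skip
[9] flags=0011 LS?F → skip
[10] flags=0011 HI?T → r1=0x4c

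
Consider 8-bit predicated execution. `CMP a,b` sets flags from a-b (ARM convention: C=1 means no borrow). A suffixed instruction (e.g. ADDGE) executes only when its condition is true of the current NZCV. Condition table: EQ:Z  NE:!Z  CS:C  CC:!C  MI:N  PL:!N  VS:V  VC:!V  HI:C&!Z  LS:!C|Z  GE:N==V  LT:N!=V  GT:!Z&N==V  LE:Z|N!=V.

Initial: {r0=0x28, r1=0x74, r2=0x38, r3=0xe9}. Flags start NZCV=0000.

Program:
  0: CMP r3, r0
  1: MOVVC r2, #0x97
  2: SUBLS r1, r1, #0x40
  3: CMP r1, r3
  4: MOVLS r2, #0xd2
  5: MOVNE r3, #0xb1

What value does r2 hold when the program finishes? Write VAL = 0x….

0: ✓ CMP  NZCV=1010
1: ✓ MOVVC  r2←0x97
2: · SUBLS
3: ✓ CMP  NZCV=1001
4: ✓ MOVLS  r2←0xd2
5: ✓ MOVNE  r3←0xb1

VAL = 0xd2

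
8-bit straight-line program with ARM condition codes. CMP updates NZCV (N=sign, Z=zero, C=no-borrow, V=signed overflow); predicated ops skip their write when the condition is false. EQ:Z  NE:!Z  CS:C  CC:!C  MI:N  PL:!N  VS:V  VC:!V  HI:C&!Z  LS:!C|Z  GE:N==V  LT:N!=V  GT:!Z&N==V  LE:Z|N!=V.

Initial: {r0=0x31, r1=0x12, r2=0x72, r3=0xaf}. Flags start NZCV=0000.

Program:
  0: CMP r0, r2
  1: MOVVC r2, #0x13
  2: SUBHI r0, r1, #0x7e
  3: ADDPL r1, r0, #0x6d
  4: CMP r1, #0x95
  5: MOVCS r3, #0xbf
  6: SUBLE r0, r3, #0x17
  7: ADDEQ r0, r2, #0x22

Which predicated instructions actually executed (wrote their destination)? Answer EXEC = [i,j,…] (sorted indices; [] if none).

EXEC = [1]

[0] flags=1000 → (cmp)
[1] flags=1000 VC?T → r2=0x13
[2] flags=1000 HI?F → skip
[3] flags=1000 PL?F → skip
[4] flags=0000 → (cmp)
[5] flags=0000 CS?F → skip
[6] flags=0000 LE?F → skip
[7] flags=0000 EQ?F → skip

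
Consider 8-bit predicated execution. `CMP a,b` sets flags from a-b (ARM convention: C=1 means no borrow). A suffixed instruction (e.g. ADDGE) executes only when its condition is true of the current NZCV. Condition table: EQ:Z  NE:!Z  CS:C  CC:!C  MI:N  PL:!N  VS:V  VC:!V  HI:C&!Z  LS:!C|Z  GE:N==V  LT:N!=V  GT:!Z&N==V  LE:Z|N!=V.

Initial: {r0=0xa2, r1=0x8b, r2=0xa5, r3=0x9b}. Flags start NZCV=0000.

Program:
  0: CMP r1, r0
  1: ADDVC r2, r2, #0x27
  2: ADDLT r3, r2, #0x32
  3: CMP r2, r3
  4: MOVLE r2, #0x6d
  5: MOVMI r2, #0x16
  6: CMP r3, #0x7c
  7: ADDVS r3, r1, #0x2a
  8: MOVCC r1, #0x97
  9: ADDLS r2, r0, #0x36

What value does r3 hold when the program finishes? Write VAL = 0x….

VAL = 0xfe

0: ✓ CMP  NZCV=1000
1: ✓ ADDVC  r2←0xcc
2: ✓ ADDLT  r3←0xfe
3: ✓ CMP  NZCV=1000
4: ✓ MOVLE  r2←0x6d
5: ✓ MOVMI  r2←0x16
6: ✓ CMP  NZCV=1010
7: · ADDVS
8: · MOVCC
9: · ADDLS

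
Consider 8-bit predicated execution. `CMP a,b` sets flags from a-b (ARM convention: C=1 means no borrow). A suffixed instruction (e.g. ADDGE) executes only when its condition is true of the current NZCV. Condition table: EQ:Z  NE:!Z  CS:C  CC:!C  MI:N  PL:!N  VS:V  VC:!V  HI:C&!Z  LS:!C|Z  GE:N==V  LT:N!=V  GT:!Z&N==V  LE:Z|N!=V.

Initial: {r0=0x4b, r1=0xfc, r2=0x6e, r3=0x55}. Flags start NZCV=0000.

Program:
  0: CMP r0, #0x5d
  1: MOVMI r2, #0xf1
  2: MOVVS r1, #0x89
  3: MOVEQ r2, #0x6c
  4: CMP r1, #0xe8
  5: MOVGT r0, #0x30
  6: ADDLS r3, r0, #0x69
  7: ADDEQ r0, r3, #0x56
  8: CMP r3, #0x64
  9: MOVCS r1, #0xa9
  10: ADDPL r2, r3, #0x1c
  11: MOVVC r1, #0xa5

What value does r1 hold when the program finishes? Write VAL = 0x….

VAL = 0xa5

[0] flags=1000 → (cmp)
[1] flags=1000 MI?T → r2=0xf1
[2] flags=1000 VS?F → skip
[3] flags=1000 EQ?F → skip
[4] flags=0010 → (cmp)
[5] flags=0010 GT?T → r0=0x30
[6] flags=0010 LS?F → skip
[7] flags=0010 EQ?F → skip
[8] flags=1000 → (cmp)
[9] flags=1000 CS?F → skip
[10] flags=1000 PL?F → skip
[11] flags=1000 VC?T → r1=0xa5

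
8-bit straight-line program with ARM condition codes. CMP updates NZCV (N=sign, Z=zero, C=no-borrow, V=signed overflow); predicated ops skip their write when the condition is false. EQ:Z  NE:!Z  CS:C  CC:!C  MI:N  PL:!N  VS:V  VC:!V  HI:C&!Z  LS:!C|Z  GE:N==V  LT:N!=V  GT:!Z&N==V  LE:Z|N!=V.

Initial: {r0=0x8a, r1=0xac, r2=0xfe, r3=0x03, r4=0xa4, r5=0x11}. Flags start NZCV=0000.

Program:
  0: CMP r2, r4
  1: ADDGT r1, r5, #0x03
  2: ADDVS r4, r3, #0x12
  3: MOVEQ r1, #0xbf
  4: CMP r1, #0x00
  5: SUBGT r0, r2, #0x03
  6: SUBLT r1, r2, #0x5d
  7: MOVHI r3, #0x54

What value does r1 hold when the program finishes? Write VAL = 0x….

VAL = 0x14

[0] flags=0010 → (cmp)
[1] flags=0010 GT?T → r1=0x14
[2] flags=0010 VS?F → skip
[3] flags=0010 EQ?F → skip
[4] flags=0010 → (cmp)
[5] flags=0010 GT?T → r0=0xfb
[6] flags=0010 LT?F → skip
[7] flags=0010 HI?T → r3=0x54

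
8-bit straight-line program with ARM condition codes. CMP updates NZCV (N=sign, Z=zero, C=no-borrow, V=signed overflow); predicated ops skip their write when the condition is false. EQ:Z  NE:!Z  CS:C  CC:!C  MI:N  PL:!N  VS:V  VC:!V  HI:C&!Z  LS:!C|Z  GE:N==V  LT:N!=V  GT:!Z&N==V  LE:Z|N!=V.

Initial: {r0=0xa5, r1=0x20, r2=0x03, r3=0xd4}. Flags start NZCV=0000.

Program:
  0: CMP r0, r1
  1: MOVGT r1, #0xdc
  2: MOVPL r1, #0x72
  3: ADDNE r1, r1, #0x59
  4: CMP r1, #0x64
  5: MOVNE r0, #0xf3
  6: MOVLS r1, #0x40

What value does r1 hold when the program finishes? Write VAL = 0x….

0: ✓ CMP  NZCV=1010
1: · MOVGT
2: · MOVPL
3: ✓ ADDNE  r1←0x79
4: ✓ CMP  NZCV=0010
5: ✓ MOVNE  r0←0xf3
6: · MOVLS

VAL = 0x79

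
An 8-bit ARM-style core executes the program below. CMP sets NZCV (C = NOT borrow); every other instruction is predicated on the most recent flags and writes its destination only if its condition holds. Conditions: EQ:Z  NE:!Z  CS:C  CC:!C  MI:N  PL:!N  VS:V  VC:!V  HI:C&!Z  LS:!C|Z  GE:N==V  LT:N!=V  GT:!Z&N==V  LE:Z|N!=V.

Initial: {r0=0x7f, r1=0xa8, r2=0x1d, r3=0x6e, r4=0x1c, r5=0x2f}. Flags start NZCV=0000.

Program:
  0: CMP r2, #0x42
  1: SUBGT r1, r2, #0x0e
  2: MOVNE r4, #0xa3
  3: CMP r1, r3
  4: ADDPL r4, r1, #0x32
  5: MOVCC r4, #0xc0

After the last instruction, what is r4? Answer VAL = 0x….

[0] flags=1000 → (cmp)
[1] flags=1000 GT?F → skip
[2] flags=1000 NE?T → r4=0xa3
[3] flags=0011 → (cmp)
[4] flags=0011 PL?T → r4=0xda
[5] flags=0011 CC?F → skip

VAL = 0xda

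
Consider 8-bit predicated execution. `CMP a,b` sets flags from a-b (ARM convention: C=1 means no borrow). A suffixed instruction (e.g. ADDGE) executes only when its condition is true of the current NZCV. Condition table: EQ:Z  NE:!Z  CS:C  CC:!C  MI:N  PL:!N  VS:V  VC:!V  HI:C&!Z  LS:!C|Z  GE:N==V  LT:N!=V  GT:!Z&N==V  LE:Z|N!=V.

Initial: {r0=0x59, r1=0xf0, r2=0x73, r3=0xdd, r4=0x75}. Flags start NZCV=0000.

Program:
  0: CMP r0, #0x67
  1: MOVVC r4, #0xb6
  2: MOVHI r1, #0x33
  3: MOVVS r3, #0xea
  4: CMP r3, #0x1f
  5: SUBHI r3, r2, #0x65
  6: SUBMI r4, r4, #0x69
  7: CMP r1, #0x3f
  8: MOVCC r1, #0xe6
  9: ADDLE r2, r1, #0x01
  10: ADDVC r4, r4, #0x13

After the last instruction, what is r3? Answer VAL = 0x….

VAL = 0x0e

[0] flags=1000 → (cmp)
[1] flags=1000 VC?T → r4=0xb6
[2] flags=1000 HI?F → skip
[3] flags=1000 VS?F → skip
[4] flags=1010 → (cmp)
[5] flags=1010 HI?T → r3=0x0e
[6] flags=1010 MI?T → r4=0x4d
[7] flags=1010 → (cmp)
[8] flags=1010 CC?F → skip
[9] flags=1010 LE?T → r2=0xf1
[10] flags=1010 VC?T → r4=0x60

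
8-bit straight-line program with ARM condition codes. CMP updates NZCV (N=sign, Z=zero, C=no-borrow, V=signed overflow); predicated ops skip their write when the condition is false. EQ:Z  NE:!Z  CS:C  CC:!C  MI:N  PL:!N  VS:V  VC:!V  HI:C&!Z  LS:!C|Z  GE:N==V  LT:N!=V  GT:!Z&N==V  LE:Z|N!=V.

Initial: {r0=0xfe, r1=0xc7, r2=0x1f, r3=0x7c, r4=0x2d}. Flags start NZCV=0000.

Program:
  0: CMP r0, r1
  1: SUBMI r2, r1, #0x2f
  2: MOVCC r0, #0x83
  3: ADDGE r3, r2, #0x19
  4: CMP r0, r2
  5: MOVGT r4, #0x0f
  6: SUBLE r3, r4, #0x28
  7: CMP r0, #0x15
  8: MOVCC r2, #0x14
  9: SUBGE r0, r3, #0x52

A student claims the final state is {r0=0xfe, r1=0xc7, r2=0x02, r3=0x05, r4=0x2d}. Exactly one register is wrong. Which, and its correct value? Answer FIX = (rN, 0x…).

FIX = (r2, 0x1f)

0: ✓ CMP  NZCV=0010
1: · SUBMI
2: · MOVCC
3: ✓ ADDGE  r3←0x38
4: ✓ CMP  NZCV=1010
5: · MOVGT
6: ✓ SUBLE  r3←0x05
7: ✓ CMP  NZCV=1010
8: · MOVCC
9: · SUBGE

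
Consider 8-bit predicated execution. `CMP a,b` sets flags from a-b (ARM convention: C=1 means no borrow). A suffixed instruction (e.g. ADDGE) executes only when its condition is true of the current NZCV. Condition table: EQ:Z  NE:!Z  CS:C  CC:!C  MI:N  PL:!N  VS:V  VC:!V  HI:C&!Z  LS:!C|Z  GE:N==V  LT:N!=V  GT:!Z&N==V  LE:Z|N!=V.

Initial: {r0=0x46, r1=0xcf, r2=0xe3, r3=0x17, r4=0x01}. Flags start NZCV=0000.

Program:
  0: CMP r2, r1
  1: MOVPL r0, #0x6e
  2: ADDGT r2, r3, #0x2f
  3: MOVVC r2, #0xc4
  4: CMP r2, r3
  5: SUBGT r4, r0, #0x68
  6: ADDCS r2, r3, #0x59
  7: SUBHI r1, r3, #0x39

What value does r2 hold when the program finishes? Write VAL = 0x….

0: ✓ CMP  NZCV=0010
1: ✓ MOVPL  r0←0x6e
2: ✓ ADDGT  r2←0x46
3: ✓ MOVVC  r2←0xc4
4: ✓ CMP  NZCV=1010
5: · SUBGT
6: ✓ ADDCS  r2←0x70
7: ✓ SUBHI  r1←0xde

VAL = 0x70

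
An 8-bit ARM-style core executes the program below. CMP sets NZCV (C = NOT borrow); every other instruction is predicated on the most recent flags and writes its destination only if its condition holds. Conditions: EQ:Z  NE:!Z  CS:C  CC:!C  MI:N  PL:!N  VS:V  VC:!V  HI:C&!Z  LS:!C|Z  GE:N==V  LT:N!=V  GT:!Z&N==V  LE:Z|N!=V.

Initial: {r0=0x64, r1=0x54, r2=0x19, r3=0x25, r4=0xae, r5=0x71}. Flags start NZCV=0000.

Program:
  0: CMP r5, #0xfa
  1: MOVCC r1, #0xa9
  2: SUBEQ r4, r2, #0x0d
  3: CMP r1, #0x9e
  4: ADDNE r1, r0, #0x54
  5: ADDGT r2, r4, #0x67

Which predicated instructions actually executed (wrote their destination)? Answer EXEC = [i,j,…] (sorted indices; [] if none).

0: ✓ CMP  NZCV=0000
1: ✓ MOVCC  r1←0xa9
2: · SUBEQ
3: ✓ CMP  NZCV=0010
4: ✓ ADDNE  r1←0xb8
5: ✓ ADDGT  r2←0x15

EXEC = [1,4,5]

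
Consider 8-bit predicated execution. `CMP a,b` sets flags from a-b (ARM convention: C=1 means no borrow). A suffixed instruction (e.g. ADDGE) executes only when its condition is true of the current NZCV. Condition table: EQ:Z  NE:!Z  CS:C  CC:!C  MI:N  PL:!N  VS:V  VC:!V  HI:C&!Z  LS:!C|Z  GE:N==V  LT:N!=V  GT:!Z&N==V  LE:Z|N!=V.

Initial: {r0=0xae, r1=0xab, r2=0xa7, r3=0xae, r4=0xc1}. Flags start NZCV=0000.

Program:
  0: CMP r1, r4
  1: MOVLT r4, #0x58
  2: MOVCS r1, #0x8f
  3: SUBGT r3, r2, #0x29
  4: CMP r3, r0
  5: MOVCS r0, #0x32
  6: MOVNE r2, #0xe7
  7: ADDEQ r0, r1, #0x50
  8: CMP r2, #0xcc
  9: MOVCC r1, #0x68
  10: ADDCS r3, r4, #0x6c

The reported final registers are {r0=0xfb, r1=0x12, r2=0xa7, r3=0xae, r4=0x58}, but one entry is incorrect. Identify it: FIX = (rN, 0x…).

0: ✓ CMP  NZCV=1000
1: ✓ MOVLT  r4←0x58
2: · MOVCS
3: · SUBGT
4: ✓ CMP  NZCV=0110
5: ✓ MOVCS  r0←0x32
6: · MOVNE
7: ✓ ADDEQ  r0←0xfb
8: ✓ CMP  NZCV=1000
9: ✓ MOVCC  r1←0x68
10: · ADDCS

FIX = (r1, 0x68)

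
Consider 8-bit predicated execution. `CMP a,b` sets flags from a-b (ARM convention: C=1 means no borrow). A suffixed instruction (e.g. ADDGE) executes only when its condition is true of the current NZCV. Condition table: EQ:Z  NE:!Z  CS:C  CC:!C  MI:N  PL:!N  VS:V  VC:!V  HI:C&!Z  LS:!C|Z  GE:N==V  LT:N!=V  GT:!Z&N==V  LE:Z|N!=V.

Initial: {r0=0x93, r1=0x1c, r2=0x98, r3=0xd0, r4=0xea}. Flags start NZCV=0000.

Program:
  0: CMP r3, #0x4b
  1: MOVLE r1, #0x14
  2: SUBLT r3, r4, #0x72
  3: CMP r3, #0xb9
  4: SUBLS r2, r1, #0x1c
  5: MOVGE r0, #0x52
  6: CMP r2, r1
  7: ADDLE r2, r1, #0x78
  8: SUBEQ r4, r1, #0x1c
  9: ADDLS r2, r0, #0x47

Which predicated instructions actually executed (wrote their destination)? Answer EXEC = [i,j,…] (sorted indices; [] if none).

EXEC = [1,2,4,5,7]

0: ✓ CMP  NZCV=1010
1: ✓ MOVLE  r1←0x14
2: ✓ SUBLT  r3←0x78
3: ✓ CMP  NZCV=1001
4: ✓ SUBLS  r2←0xf8
5: ✓ MOVGE  r0←0x52
6: ✓ CMP  NZCV=1010
7: ✓ ADDLE  r2←0x8c
8: · SUBEQ
9: · ADDLS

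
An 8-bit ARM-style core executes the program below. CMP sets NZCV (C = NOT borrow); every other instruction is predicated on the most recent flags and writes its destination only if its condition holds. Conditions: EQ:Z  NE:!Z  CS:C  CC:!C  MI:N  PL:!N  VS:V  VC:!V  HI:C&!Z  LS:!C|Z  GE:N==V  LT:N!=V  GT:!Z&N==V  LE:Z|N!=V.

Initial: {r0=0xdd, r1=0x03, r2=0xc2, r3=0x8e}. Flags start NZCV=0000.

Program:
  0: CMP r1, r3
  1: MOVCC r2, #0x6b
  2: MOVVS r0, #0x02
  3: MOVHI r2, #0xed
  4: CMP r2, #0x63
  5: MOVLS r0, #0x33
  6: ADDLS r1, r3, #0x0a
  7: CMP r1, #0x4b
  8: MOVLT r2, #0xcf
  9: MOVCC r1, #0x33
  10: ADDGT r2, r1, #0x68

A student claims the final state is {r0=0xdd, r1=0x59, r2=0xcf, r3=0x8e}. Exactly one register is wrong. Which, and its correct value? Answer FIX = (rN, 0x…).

[0] flags=0000 → (cmp)
[1] flags=0000 CC?T → r2=0x6b
[2] flags=0000 VS?F → skip
[3] flags=0000 HI?F → skip
[4] flags=0010 → (cmp)
[5] flags=0010 LS?F → skip
[6] flags=0010 LS?F → skip
[7] flags=1000 → (cmp)
[8] flags=1000 LT?T → r2=0xcf
[9] flags=1000 CC?T → r1=0x33
[10] flags=1000 GT?F → skip

FIX = (r1, 0x33)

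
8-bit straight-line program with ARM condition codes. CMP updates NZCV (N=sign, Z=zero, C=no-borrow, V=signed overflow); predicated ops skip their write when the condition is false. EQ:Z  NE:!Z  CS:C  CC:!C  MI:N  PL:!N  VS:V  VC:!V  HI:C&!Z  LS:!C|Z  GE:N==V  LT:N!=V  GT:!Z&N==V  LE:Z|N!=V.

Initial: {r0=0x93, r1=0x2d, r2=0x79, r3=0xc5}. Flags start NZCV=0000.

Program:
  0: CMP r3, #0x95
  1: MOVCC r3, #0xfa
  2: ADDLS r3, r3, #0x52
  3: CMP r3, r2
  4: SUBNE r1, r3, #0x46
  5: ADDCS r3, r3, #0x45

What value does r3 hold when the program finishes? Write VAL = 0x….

VAL = 0x0a

[0] flags=0010 → (cmp)
[1] flags=0010 CC?F → skip
[2] flags=0010 LS?F → skip
[3] flags=0011 → (cmp)
[4] flags=0011 NE?T → r1=0x7f
[5] flags=0011 CS?T → r3=0x0a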